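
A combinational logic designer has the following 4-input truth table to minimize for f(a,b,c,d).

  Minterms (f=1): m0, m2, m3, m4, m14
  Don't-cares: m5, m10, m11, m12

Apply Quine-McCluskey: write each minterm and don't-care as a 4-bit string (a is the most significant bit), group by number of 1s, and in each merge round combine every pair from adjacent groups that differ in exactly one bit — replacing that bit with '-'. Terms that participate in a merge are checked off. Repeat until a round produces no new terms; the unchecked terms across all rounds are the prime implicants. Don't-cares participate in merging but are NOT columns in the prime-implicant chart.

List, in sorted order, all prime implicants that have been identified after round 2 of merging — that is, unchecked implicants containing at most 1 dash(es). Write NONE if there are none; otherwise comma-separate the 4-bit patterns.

size-2^0 implicants → 0000(✓)  0010(✓)  0011(✓)  0100(✓)  0101(✓)  1010(✓)  1011(✓)  1100(✓)  1110(✓)
size-2^1 implicants → -010(✓)  -011(✓)  -100  0-00  00-0  001-(✓)  010-  1-10  101-(✓)  11-0
size-2^2 implicants → -01-
Unchecked terms (primes): -01-, -100, 0-00, 00-0, 010-, 1-10, 11-0

-100, 0-00, 00-0, 010-, 1-10, 11-0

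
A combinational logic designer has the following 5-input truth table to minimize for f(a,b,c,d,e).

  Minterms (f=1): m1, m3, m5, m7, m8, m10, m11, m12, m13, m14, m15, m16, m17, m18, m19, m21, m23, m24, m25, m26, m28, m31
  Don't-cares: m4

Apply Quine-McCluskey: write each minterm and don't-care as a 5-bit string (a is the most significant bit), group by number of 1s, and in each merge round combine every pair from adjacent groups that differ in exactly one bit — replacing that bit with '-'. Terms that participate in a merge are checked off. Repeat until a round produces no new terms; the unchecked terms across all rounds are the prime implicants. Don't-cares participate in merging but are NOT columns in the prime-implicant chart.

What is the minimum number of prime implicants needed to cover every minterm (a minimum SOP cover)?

7

size-2^0 implicants → 00001(✓)  00011(✓)  00100(✓)  00101(✓)  00111(✓)  01000(✓)  01010(✓)  01011(✓)  01100(✓)  01101(✓)  01110(✓)  01111(✓)  10000(✓)  10001(✓)  10010(✓)  10011(✓)  10101(✓)  10111(✓)  11000(✓)  11001(✓)  11010(✓)  11100(✓)  11111(✓)
size-2^1 implicants → -0001(✓)  -0011(✓)  -0101(✓)  -0111(✓)  -1000(✓)  -1010(✓)  -1100(✓)  -1111(✓)  0-011(✓)  0-100(✓)  0-101(✓)  0-111(✓)  00-01(✓)  00-11(✓)  000-1(✓)  001-1(✓)  0010-(✓)  01-00(✓)  01-10(✓)  01-11(✓)  010-0(✓)  0101-(✓)  011-0(✓)  011-1(✓)  0110-(✓)  0111-(✓)  1-000(✓)  1-001(✓)  1-010(✓)  1-111(✓)  10-01(✓)  10-11(✓)  100-0(✓)  100-1(✓)  1000-(✓)  1001-(✓)  101-1(✓)  11-00(✓)  110-0(✓)  1100-(✓)
size-2^2 implicants → --111  -0-01(✓)  -0-11(✓)  -00-1(✓)  -01-1(✓)  -1-00  -10-0  0--11  0-1-1  0-10-  00--1(✓)  01--0  01-1-  011--  1-0-0  1-00-  10--1(✓)  100--
size-2^3 implicants → -0--1
Unchecked terms (primes): --111, -0--1, -1-00, -10-0, 0--11, 0-1-1, 0-10-, 01--0, 01-1-, 011--, 1-0-0, 1-00-, 100--
Minterm coverage:
  m1 ⊆ -0--1 [E]
  m3 ⊆ -0--1,0--11
  m5 ⊆ -0--1,0-1-1,0-10-
  m7 ⊆ --111,-0--1,0--11,0-1-1
  m8 ⊆ -1-00,-10-0,01--0
  m10 ⊆ -10-0,01--0,01-1-
  m11 ⊆ 0--11,01-1-
  m12 ⊆ -1-00,0-10-,01--0,011--
  m13 ⊆ 0-1-1,0-10-,011--
  m14 ⊆ 01--0,01-1-,011--
  m15 ⊆ --111,0--11,0-1-1,01-1-,011--
  m16 ⊆ 1-0-0,1-00-,100--
  m17 ⊆ -0--1,1-00-,100--
  m18 ⊆ 1-0-0,100--
  m19 ⊆ -0--1,100--
  m21 ⊆ -0--1 [E]
  m23 ⊆ --111,-0--1
  m24 ⊆ -1-00,-10-0,1-0-0,1-00-
  m25 ⊆ 1-00- [E]
  m26 ⊆ -10-0,1-0-0
  m28 ⊆ -1-00 [E]
  m31 ⊆ --111 [E]
E = {--111, -0--1, -1-00, 1-00-}
Petrick residual → 0-1-1, 01-1-, 1-0-0
Cover = cde + b'e + bd'e' + a'ce + a'bd + ac'e' + ac'd'  |cover|=7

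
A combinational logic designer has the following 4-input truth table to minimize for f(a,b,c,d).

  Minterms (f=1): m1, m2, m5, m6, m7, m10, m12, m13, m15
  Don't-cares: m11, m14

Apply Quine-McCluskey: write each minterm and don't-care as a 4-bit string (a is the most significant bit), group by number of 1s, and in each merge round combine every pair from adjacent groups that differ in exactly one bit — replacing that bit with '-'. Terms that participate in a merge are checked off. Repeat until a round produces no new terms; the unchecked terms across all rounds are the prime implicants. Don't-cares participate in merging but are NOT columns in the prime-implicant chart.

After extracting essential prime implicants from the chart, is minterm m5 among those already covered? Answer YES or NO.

Round 0: 0001✓ 0010✓ 0101✓ 0110✓ 0111✓ 1010✓ 1011✓ 1100✓ 1101✓ 1110✓ 1111✓
Round 1: -010✓ -101✓ -110✓ -111✓ 0-01 0-10✓ 01-1✓ 011-✓ 1-10✓ 1-11✓ 101-✓ 11-0✓ 11-1✓ 110-✓ 111-✓
Round 2: --10 -1-1 -11- 1-1- 11--
PIs = {--10, -1-1, -11-, 0-01, 1-1-, 11--}
Coverage chart:
  m1: 0-01 ←essential
  m2: --10 ←essential
  m5: -1-1,0-01
  m6: --10,-11-
  m7: -1-1,-11-
  m10: --10,1-1-
  m12: 11-- ←essential
  m13: -1-1,11--
  m15: -1-1,-11-,1-1-,11--
Essential: --10, 0-01, 11--

YES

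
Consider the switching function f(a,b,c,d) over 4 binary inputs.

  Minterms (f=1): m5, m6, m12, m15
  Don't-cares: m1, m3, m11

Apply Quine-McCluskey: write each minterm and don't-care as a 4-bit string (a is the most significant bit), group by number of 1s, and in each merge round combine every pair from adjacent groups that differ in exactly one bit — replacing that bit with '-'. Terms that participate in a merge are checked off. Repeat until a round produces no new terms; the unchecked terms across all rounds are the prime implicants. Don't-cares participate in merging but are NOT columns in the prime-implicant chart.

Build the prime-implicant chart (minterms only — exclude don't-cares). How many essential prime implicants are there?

Round 0: 0001✓ 0011✓ 0101✓ 0110 1011✓ 1100 1111✓
Round 1: -011 0-01 00-1 1-11
PIs = {-011, 0-01, 00-1, 0110, 1-11, 1100}
Coverage chart:
  m5: 0-01 ←essential
  m6: 0110 ←essential
  m12: 1100 ←essential
  m15: 1-11 ←essential
Essential: 0-01, 0110, 1-11, 1100

4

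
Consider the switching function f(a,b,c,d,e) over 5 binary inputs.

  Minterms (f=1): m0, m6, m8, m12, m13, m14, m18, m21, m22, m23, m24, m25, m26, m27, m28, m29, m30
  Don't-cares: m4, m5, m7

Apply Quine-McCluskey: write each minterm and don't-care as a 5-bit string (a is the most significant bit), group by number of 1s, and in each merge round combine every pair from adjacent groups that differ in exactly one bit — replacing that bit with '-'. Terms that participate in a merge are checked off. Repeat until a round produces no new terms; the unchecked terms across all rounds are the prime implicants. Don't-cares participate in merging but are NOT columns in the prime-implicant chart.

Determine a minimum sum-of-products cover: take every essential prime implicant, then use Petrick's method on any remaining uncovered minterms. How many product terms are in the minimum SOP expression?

6

size-2^0 implicants → 00000(✓)  00100(✓)  00101(✓)  00110(✓)  00111(✓)  01000(✓)  01100(✓)  01101(✓)  01110(✓)  10010(✓)  10101(✓)  10110(✓)  10111(✓)  11000(✓)  11001(✓)  11010(✓)  11011(✓)  11100(✓)  11101(✓)  11110(✓)
size-2^1 implicants → -0101(✓)  -0110(✓)  -0111(✓)  -1000(✓)  -1100(✓)  -1101(✓)  -1110(✓)  0-000(✓)  0-100(✓)  0-101(✓)  0-110(✓)  00-00(✓)  001-0(✓)  001-1(✓)  0010-(✓)  0011-(✓)  01-00(✓)  011-0(✓)  0110-(✓)  1-010(✓)  1-101(✓)  1-110(✓)  10-10(✓)  101-1(✓)  1011-(✓)  11-00(✓)  11-01(✓)  11-10(✓)  110-0(✓)  110-1(✓)  1100-(✓)  1101-(✓)  111-0(✓)  1110-(✓)
size-2^2 implicants → --101  --110  -01-1  -011-  -1-00  -11-0  -110-  0--00  0-1-0  0-10-  001--  1--10  11--0  11-0-  110--
Unchecked terms (primes): --101, --110, -01-1, -011-, -1-00, -11-0, -110-, 0--00, 0-1-0, 0-10-, 001--, 1--10, 11--0, 11-0-, 110--
Minterm coverage:
  m0 ⊆ 0--00 [E]
  m6 ⊆ --110,-011-,0-1-0,001--
  m8 ⊆ -1-00,0--00
  m12 ⊆ -1-00,-11-0,-110-,0--00,0-1-0,0-10-
  m13 ⊆ --101,-110-,0-10-
  m14 ⊆ --110,-11-0,0-1-0
  m18 ⊆ 1--10 [E]
  m21 ⊆ --101,-01-1
  m22 ⊆ --110,-011-,1--10
  m23 ⊆ -01-1,-011-
  m24 ⊆ -1-00,11--0,11-0-,110--
  m25 ⊆ 11-0-,110--
  m26 ⊆ 1--10,11--0,110--
  m27 ⊆ 110-- [E]
  m28 ⊆ -1-00,-11-0,-110-,11--0,11-0-
  m29 ⊆ --101,-110-,11-0-
  m30 ⊆ --110,-11-0,1--10,11--0
E = {0--00, 1--10, 110--}
Petrick residual → --101, -011-, -11-0
Cover = cd'e + b'cd + bce' + a'd'e' + ade' + abc'  |cover|=6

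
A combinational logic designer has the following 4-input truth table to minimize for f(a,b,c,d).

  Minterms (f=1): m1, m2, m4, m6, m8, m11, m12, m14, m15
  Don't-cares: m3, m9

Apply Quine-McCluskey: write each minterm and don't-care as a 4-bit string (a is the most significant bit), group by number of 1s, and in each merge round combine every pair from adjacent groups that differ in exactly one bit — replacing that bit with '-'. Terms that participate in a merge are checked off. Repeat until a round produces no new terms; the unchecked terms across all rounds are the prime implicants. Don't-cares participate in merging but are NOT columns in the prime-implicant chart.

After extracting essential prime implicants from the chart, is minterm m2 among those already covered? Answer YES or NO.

Round 0: 0001✓ 0010✓ 0011✓ 0100✓ 0110✓ 1000✓ 1001✓ 1011✓ 1100✓ 1110✓ 1111✓
Round 1: -001✓ -011✓ -100✓ -110✓ 0-10 00-1✓ 001- 01-0✓ 1-00 1-11 10-1✓ 100- 11-0✓ 111-
Round 2: -0-1 -1-0
PIs = {-0-1, -1-0, 0-10, 001-, 1-00, 1-11, 100-, 111-}
Coverage chart:
  m1: -0-1 ←essential
  m2: 0-10,001-
  m4: -1-0 ←essential
  m6: -1-0,0-10
  m8: 1-00,100-
  m11: -0-1,1-11
  m12: -1-0,1-00
  m14: -1-0,111-
  m15: 1-11,111-
Essential: -0-1, -1-0

NO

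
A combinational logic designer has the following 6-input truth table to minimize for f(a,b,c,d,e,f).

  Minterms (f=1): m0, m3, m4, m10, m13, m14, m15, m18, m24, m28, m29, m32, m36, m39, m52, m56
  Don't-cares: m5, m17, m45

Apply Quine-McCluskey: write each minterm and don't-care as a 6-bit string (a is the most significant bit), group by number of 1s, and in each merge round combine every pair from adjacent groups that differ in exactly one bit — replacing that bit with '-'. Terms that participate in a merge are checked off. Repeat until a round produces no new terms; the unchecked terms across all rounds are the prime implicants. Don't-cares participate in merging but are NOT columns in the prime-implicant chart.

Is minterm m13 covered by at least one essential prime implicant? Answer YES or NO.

size-2^0 implicants → 000000(✓)  000011  000100(✓)  000101(✓)  001010(✓)  001101(✓)  001110(✓)  001111(✓)  010001  010010  011000(✓)  011100(✓)  011101(✓)  100000(✓)  100100(✓)  100111  101101(✓)  110100(✓)  111000(✓)
size-2^1 implicants → -00000(✓)  -00100(✓)  -01101  -11000  0-1101  00-101  000-00(✓)  00010-  001-10  0011-1  00111-  011-00  01110-  1-0100  100-00(✓)
size-2^2 implicants → -00-00
Unchecked terms (primes): -00-00, -01101, -11000, 0-1101, 00-101, 000011, 00010-, 001-10, 0011-1, 00111-, 010001, 010010, 011-00, 01110-, 1-0100, 100111
Minterm coverage:
  m0 ⊆ -00-00 [E]
  m3 ⊆ 000011 [E]
  m4 ⊆ -00-00,00010-
  m10 ⊆ 001-10 [E]
  m13 ⊆ -01101,0-1101,00-101,0011-1
  m14 ⊆ 001-10,00111-
  m15 ⊆ 0011-1,00111-
  m18 ⊆ 010010 [E]
  m24 ⊆ -11000,011-00
  m28 ⊆ 011-00,01110-
  m29 ⊆ 0-1101,01110-
  m32 ⊆ -00-00 [E]
  m36 ⊆ -00-00,1-0100
  m39 ⊆ 100111 [E]
  m52 ⊆ 1-0100 [E]
  m56 ⊆ -11000 [E]
E = {-00-00, -11000, 000011, 001-10, 010010, 1-0100, 100111}

NO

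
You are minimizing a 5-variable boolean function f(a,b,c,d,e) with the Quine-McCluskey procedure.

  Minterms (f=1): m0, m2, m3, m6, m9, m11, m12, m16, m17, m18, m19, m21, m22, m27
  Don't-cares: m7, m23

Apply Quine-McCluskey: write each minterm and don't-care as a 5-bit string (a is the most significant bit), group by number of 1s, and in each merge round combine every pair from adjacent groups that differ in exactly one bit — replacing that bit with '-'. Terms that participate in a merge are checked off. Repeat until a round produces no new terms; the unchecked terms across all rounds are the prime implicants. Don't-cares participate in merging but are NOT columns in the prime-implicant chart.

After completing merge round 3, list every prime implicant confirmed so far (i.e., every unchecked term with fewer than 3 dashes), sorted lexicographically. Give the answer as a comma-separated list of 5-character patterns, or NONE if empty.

size-2^0 implicants → 00000(✓)  00010(✓)  00011(✓)  00110(✓)  00111(✓)  01001(✓)  01011(✓)  01100  10000(✓)  10001(✓)  10010(✓)  10011(✓)  10101(✓)  10110(✓)  10111(✓)  11011(✓)
size-2^1 implicants → -0000(✓)  -0010(✓)  -0011(✓)  -0110(✓)  -0111(✓)  -1011(✓)  0-011(✓)  00-10(✓)  00-11(✓)  000-0(✓)  0001-(✓)  0011-(✓)  010-1  1-011(✓)  10-01(✓)  10-10(✓)  10-11(✓)  100-0(✓)  100-1(✓)  1000-(✓)  1001-(✓)  101-1(✓)  1011-(✓)
size-2^2 implicants → --011  -0-10(✓)  -0-11(✓)  -00-0  -001-(✓)  -011-(✓)  00-1-(✓)  10--1  10-1-(✓)  100--
size-2^3 implicants → -0-1-
Unchecked terms (primes): --011, -0-1-, -00-0, 010-1, 01100, 10--1, 100--

--011, -00-0, 010-1, 01100, 10--1, 100--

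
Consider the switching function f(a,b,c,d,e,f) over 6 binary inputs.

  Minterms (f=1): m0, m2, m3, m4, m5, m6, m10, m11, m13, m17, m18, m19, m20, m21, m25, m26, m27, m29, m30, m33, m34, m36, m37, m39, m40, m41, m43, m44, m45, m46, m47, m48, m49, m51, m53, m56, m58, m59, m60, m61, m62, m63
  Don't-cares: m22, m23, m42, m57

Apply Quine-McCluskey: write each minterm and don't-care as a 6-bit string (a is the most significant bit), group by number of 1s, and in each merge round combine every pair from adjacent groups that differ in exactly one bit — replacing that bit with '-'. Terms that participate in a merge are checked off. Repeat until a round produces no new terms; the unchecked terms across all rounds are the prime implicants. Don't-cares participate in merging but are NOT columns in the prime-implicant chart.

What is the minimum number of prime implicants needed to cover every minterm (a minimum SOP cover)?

size-2^0 implicants → 000000(✓)  000010(✓)  000011(✓)  000100(✓)  000101(✓)  000110(✓)  001010(✓)  001011(✓)  001101(✓)  010001(✓)  010010(✓)  010011(✓)  010100(✓)  010101(✓)  010110(✓)  010111(✓)  011001(✓)  011010(✓)  011011(✓)  011101(✓)  011110(✓)  100001(✓)  100010(✓)  100100(✓)  100101(✓)  100111(✓)  101000(✓)  101001(✓)  101010(✓)  101011(✓)  101100(✓)  101101(✓)  101110(✓)  101111(✓)  110000(✓)  110001(✓)  110011(✓)  110101(✓)  111000(✓)  111001(✓)  111010(✓)  111011(✓)  111100(✓)  111101(✓)  111110(✓)  111111(✓)
size-2^1 implicants → -00010(✓)  -00100(✓)  -00101(✓)  -01010(✓)  -01011(✓)  -01101(✓)  -10001(✓)  -10011(✓)  -10101(✓)  -11001(✓)  -11010(✓)  -11011(✓)  -11101(✓)  -11110(✓)  0-0010(✓)  0-0011(✓)  0-0100(✓)  0-0101(✓)  0-0110(✓)  0-1010(✓)  0-1011(✓)  0-1101(✓)  00-010(✓)  00-011(✓)  00-101(✓)  000-00(✓)  000-10(✓)  0000-0(✓)  00001-(✓)  0001-0(✓)  00010-(✓)  00101-(✓)  01-001(✓)  01-010(✓)  01-011(✓)  01-101(✓)  01-110(✓)  010-01(✓)  010-10(✓)  010-11(✓)  0100-1(✓)  01001-(✓)  0101-0(✓)  0101-1(✓)  01010-(✓)  01011-(✓)  011-01(✓)  011-10(✓)  0110-1(✓)  01101-(✓)  1-0001(✓)  1-0101(✓)  1-1000(✓)  1-1001(✓)  1-1010(✓)  1-1011(✓)  1-1100(✓)  1-1101(✓)  1-1110(✓)  1-1111(✓)  10-001(✓)  10-010(✓)  10-100(✓)  10-101(✓)  10-111(✓)  100-01(✓)  1001-1(✓)  10010-(✓)  101-00(✓)  101-01(✓)  101-10(✓)  101-11(✓)  1010-0(✓)  1010-1(✓)  10100-(✓)  10101-(✓)  1011-0(✓)  1011-1(✓)  10110-(✓)  10111-(✓)  11-000(✓)  11-001(✓)  11-011(✓)  11-101(✓)  110-01(✓)  1100-1(✓)  11000-(✓)  111-00(✓)  111-01(✓)  111-10(✓)  111-11(✓)  1110-0(✓)  1110-1(✓)  11100-(✓)  11101-(✓)  1111-0(✓)  1111-1(✓)  11110-(✓)  11111-(✓)
size-2^2 implicants → --0101(✓)  --1010(✓)  --1011(✓)  --1101(✓)  -0-010  -0-101(✓)  -0010-  -0101-(✓)  -1-001(✓)  -1-011(✓)  -1-101(✓)  -10-01(✓)  -100-1(✓)  -11-01(✓)  -11-10  -110-1(✓)  -1101-(✓)  0--010(✓)  0--011(✓)  0--101(✓)  0-0-10  0-001-(✓)  0-01-0  0-010-  0-101-(✓)  00-01-(✓)  000--0  01--01(✓)  01--10  01-0-1(✓)  01-01-(✓)  010--1  010-1-  0101--  1--001(✓)  1--101(✓)  1-0-01(✓)  1-1-00(✓)  1-1-01(✓)  1-1-10(✓)  1-1-11(✓)  1-10-0(✓)  1-10-1(✓)  1-100-(✓)  1-101-(✓)  1-11-0(✓)  1-11-1(✓)  1-110-(✓)  1-111-(✓)  10--01(✓)  10-1-1  10-10-  101--0(✓)  101--1(✓)  101-0-(✓)  101-1-(✓)  1010--(✓)  1011--(✓)  11--01(✓)  11-0-1(✓)  11-00-  111--0(✓)  111--1(✓)  111-0-(✓)  111-1-(✓)  1110--(✓)  1111--(✓)
size-2^3 implicants → ---101  --101-  -1--01  -1-0-1  0--01-  1---01  1-1--0(✓)  1-1--1(✓)  1-1-0-(✓)  1-1-1-(✓)  1-10--(✓)  1-11--(✓)  101---(✓)  111---(✓)
size-2^4 implicants → 1-1---
Unchecked terms (primes): ---101, --101-, -0-010, -0010-, -1--01, -1-0-1, -11-10, 0--01-, 0-0-10, 0-01-0, 0-010-, 000--0, 01--10, 010--1, 010-1-, 0101--, 1---01, 1-1---, 10-1-1, 10-10-, 11-00-
Minterm coverage:
  m0 ⊆ 000--0 [E]
  m2 ⊆ -0-010,0--01-,0-0-10,000--0
  m3 ⊆ 0--01- [E]
  m4 ⊆ -0010-,0-01-0,0-010-,000--0
  m5 ⊆ ---101,-0010-,0-010-
  m6 ⊆ 0-0-10,0-01-0,000--0
  m10 ⊆ --101-,-0-010,0--01-
  m11 ⊆ --101-,0--01-
  m13 ⊆ ---101 [E]
  m17 ⊆ -1--01,-1-0-1,010--1
  m18 ⊆ 0--01-,0-0-10,01--10,010-1-
  m19 ⊆ -1-0-1,0--01-,010--1,010-1-
  m20 ⊆ 0-01-0,0-010-,0101--
  m21 ⊆ ---101,-1--01,0-010-,010--1,0101--
  m25 ⊆ -1--01,-1-0-1
  m26 ⊆ --101-,-11-10,0--01-,01--10
  m27 ⊆ --101-,-1-0-1,0--01-
  m29 ⊆ ---101,-1--01
  m30 ⊆ -11-10,01--10
  m33 ⊆ 1---01 [E]
  m34 ⊆ -0-010 [E]
  m36 ⊆ -0010-,10-10-
  m37 ⊆ ---101,-0010-,1---01,10-1-1,10-10-
  m39 ⊆ 10-1-1 [E]
  m40 ⊆ 1-1--- [E]
  m41 ⊆ 1---01,1-1---
  m43 ⊆ --101-,1-1---
  m44 ⊆ 1-1---,10-10-
  m45 ⊆ ---101,1---01,1-1---,10-1-1,10-10-
  m46 ⊆ 1-1--- [E]
  m47 ⊆ 1-1---,10-1-1
  m48 ⊆ 11-00- [E]
  m49 ⊆ -1--01,-1-0-1,1---01,11-00-
  m51 ⊆ -1-0-1 [E]
  m53 ⊆ ---101,-1--01,1---01
  m56 ⊆ 1-1---,11-00-
  m58 ⊆ --101-,-11-10,1-1---
  m59 ⊆ --101-,-1-0-1,1-1---
  m60 ⊆ 1-1--- [E]
  m61 ⊆ ---101,-1--01,1---01,1-1---
  m62 ⊆ -11-10,1-1---
  m63 ⊆ 1-1--- [E]
E = {---101, -0-010, -1-0-1, 0--01-, 000--0, 1---01, 1-1---, 10-1-1, 11-00-}
Petrick residual → -0010-, -11-10, 0-01-0
Cover = de'f + b'd'ef' + b'c'de' + bd'f + bcef' + a'd'e + a'c'df' + a'b'c'f' + ae'f + ac + ab'df + abd'e'  |cover|=12

12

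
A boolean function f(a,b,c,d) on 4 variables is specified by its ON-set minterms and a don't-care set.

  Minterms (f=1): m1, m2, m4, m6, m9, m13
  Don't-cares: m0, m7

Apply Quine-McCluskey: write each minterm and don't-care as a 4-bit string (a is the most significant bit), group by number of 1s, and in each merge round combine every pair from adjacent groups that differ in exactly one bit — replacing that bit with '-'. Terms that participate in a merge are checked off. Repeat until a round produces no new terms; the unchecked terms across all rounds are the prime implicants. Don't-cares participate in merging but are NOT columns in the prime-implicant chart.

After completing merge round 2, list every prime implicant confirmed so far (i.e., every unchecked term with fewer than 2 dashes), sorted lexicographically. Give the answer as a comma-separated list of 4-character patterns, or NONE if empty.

-001, 000-, 011-, 1-01

[col 0] 0000*, 0001*, 0010*, 0100*, 0110*, 0111*, 1001*, 1101*
[col 1] -001, 0-00*, 0-10*, 00-0*, 000-, 01-0*, 011-, 1-01
[col 2] 0--0
Prime implicants: -001, 0--0, 000-, 011-, 1-01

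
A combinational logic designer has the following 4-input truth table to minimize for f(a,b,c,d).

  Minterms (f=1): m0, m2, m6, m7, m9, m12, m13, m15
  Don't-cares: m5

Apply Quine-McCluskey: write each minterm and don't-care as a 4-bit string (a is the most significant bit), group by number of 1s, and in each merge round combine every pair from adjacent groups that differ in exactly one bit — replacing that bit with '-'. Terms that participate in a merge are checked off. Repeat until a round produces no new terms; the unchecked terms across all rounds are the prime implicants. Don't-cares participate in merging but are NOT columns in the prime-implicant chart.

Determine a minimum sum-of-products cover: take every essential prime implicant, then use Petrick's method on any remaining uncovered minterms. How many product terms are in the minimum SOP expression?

[col 0] 0000*, 0010*, 0101*, 0110*, 0111*, 1001*, 1100*, 1101*, 1111*
[col 1] -101*, -111*, 0-10, 00-0, 01-1*, 011-, 1-01, 11-1*, 110-
[col 2] -1-1
Prime implicants: -1-1, 0-10, 00-0, 011-, 1-01, 110-
PI chart (minterm → PIs covering it):
  0 | 00-0  (sole → essential)
  2 | 0-10,00-0
  6 | 0-10,011-
  7 | -1-1,011-
  9 | 1-01  (sole → essential)
  12 | 110-  (sole → essential)
  13 | -1-1,1-01,110-
  15 | -1-1  (sole → essential)
Essential prime implicants: -1-1, 00-0, 1-01, 110-
Petrick residual → 0-10
Minimum SOP uses 5 PIs: bd + a'cd' + a'b'd' + ac'd + abc'

5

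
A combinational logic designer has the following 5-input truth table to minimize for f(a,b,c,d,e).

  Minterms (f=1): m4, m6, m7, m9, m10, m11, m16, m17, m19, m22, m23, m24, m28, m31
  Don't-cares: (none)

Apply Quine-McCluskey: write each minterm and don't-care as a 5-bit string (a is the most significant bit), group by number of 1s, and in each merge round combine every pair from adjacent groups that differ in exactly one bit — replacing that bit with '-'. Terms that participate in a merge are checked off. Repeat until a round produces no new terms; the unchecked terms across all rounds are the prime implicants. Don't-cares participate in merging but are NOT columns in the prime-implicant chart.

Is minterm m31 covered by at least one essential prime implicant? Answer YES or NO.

YES

[col 0] 00100*, 00110*, 00111*, 01001*, 01010*, 01011*, 10000*, 10001*, 10011*, 10110*, 10111*, 11000*, 11100*, 11111*
[col 1] -0110*, -0111*, 001-0, 0011-*, 010-1, 0101-, 1-000, 1-111, 10-11, 100-1, 1000-, 1011-*, 11-00
[col 2] -011-
Prime implicants: -011-, 001-0, 010-1, 0101-, 1-000, 1-111, 10-11, 100-1, 1000-, 11-00
PI chart (minterm → PIs covering it):
  4 | 001-0  (sole → essential)
  6 | -011-,001-0
  7 | -011-  (sole → essential)
  9 | 010-1  (sole → essential)
  10 | 0101-  (sole → essential)
  11 | 010-1,0101-
  16 | 1-000,1000-
  17 | 100-1,1000-
  19 | 10-11,100-1
  22 | -011-  (sole → essential)
  23 | -011-,1-111,10-11
  24 | 1-000,11-00
  28 | 11-00  (sole → essential)
  31 | 1-111  (sole → essential)
Essential prime implicants: -011-, 001-0, 010-1, 0101-, 1-111, 11-00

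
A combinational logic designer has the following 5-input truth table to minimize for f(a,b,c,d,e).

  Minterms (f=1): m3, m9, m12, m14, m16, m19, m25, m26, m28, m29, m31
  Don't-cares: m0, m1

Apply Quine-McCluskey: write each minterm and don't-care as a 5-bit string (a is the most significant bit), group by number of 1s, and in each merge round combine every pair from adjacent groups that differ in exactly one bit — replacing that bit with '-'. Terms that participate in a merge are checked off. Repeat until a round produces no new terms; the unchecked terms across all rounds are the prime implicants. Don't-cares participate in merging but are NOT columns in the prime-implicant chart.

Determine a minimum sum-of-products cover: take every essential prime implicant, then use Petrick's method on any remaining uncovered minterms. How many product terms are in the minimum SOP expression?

7

size-2^0 implicants → 00000(✓)  00001(✓)  00011(✓)  01001(✓)  01100(✓)  01110(✓)  10000(✓)  10011(✓)  11001(✓)  11010  11100(✓)  11101(✓)  11111(✓)
size-2^1 implicants → -0000  -0011  -1001  -1100  0-001  000-1  0000-  011-0  11-01  111-1  1110-
Unchecked terms (primes): -0000, -0011, -1001, -1100, 0-001, 000-1, 0000-, 011-0, 11-01, 11010, 111-1, 1110-
Minterm coverage:
  m3 ⊆ -0011,000-1
  m9 ⊆ -1001,0-001
  m12 ⊆ -1100,011-0
  m14 ⊆ 011-0 [E]
  m16 ⊆ -0000 [E]
  m19 ⊆ -0011 [E]
  m25 ⊆ -1001,11-01
  m26 ⊆ 11010 [E]
  m28 ⊆ -1100,1110-
  m29 ⊆ 11-01,111-1,1110-
  m31 ⊆ 111-1 [E]
E = {-0000, -0011, 011-0, 11010, 111-1}
Petrick residual → -1001, -1100
Cover = b'c'd'e' + b'c'de + bc'd'e + bcd'e' + a'bce' + abc'de' + abce  |cover|=7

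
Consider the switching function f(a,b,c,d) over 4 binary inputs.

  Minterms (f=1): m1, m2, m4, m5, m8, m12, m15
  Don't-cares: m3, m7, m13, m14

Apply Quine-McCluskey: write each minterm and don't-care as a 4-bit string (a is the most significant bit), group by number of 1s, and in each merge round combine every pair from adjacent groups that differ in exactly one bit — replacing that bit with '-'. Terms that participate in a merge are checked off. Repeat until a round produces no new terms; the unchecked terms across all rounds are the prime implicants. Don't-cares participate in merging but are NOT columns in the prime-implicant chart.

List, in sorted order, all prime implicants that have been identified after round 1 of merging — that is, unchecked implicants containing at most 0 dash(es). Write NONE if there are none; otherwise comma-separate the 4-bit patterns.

[col 0] 0001*, 0010*, 0011*, 0100*, 0101*, 0111*, 1000*, 1100*, 1101*, 1110*, 1111*
[col 1] -100*, -101*, -111*, 0-01*, 0-11*, 00-1*, 001-, 01-1*, 010-*, 1-00, 11-0*, 11-1*, 110-*, 111-*
[col 2] -1-1, -10-, 0--1, 11--
Prime implicants: -1-1, -10-, 0--1, 001-, 1-00, 11--

NONE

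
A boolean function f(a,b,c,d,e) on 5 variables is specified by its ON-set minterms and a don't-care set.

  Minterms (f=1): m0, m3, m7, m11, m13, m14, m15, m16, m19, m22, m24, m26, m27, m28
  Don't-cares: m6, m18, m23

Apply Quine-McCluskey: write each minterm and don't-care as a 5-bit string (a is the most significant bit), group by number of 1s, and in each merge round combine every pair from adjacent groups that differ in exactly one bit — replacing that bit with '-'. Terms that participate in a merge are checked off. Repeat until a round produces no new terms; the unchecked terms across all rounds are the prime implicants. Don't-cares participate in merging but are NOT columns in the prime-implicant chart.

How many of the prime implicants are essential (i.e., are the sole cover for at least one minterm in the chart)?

[col 0] 00000*, 00011*, 00110*, 00111*, 01011*, 01101*, 01110*, 01111*, 10000*, 10010*, 10011*, 10110*, 10111*, 11000*, 11010*, 11011*, 11100*
[col 1] -0000, -0011*, -0110*, -0111*, -1011*, 0-011*, 0-110*, 0-111*, 00-11*, 0011-*, 01-11*, 011-1, 0111-*, 1-000*, 1-010*, 1-011*, 10-10*, 10-11*, 100-0*, 1001-*, 1011-*, 11-00, 110-0*, 1101-*
[col 2] --011, -0-11, -011-, 0--11, 0-11-, 1-0-0, 1-01-, 10-1-
Prime implicants: --011, -0-11, -0000, -011-, 0--11, 0-11-, 011-1, 1-0-0, 1-01-, 10-1-, 11-00
PI chart (minterm → PIs covering it):
  0 | -0000  (sole → essential)
  3 | --011,-0-11,0--11
  7 | -0-11,-011-,0--11,0-11-
  11 | --011,0--11
  13 | 011-1  (sole → essential)
  14 | 0-11-  (sole → essential)
  15 | 0--11,0-11-,011-1
  16 | -0000,1-0-0
  19 | --011,-0-11,1-01-,10-1-
  22 | -011-,10-1-
  24 | 1-0-0,11-00
  26 | 1-0-0,1-01-
  27 | --011,1-01-
  28 | 11-00  (sole → essential)
Essential prime implicants: -0000, 0-11-, 011-1, 11-00

4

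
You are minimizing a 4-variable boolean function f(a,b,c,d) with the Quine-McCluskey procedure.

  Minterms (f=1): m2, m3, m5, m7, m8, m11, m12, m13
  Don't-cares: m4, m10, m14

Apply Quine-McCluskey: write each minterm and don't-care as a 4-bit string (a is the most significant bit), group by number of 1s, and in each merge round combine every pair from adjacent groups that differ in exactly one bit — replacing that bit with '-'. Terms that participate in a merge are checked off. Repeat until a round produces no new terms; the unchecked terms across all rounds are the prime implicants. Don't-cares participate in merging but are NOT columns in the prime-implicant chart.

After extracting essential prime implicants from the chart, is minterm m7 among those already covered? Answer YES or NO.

NO

size-2^0 implicants → 0010(✓)  0011(✓)  0100(✓)  0101(✓)  0111(✓)  1000(✓)  1010(✓)  1011(✓)  1100(✓)  1101(✓)  1110(✓)
size-2^1 implicants → -010(✓)  -011(✓)  -100(✓)  -101(✓)  0-11  001-(✓)  01-1  010-(✓)  1-00(✓)  1-10(✓)  10-0(✓)  101-(✓)  11-0(✓)  110-(✓)
size-2^2 implicants → -01-  -10-  1--0
Unchecked terms (primes): -01-, -10-, 0-11, 01-1, 1--0
Minterm coverage:
  m2 ⊆ -01- [E]
  m3 ⊆ -01-,0-11
  m5 ⊆ -10-,01-1
  m7 ⊆ 0-11,01-1
  m8 ⊆ 1--0 [E]
  m11 ⊆ -01- [E]
  m12 ⊆ -10-,1--0
  m13 ⊆ -10- [E]
E = {-01-, -10-, 1--0}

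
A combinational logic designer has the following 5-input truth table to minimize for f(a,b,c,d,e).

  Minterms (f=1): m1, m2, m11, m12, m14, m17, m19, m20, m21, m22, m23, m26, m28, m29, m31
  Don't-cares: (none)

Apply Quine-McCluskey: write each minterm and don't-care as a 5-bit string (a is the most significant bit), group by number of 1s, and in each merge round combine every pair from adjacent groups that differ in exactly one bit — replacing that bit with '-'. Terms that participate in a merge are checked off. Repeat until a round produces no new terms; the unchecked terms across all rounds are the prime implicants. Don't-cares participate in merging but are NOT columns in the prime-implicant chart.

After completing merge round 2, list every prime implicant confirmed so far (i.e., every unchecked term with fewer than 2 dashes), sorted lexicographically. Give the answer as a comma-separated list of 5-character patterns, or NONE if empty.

-0001, -1100, 00010, 01011, 011-0, 11010

Round 0: 00001✓ 00010 01011 01100✓ 01110✓ 10001✓ 10011✓ 10100✓ 10101✓ 10110✓ 10111✓ 11010 11100✓ 11101✓ 11111✓
Round 1: -0001 -1100 011-0 1-100✓ 1-101✓ 1-111✓ 10-01✓ 10-11✓ 100-1✓ 101-0✓ 101-1✓ 1010-✓ 1011-✓ 111-1✓ 1110-✓
Round 2: 1-1-1 1-10- 10--1 101--
PIs = {-0001, -1100, 00010, 01011, 011-0, 1-1-1, 1-10-, 10--1, 101--, 11010}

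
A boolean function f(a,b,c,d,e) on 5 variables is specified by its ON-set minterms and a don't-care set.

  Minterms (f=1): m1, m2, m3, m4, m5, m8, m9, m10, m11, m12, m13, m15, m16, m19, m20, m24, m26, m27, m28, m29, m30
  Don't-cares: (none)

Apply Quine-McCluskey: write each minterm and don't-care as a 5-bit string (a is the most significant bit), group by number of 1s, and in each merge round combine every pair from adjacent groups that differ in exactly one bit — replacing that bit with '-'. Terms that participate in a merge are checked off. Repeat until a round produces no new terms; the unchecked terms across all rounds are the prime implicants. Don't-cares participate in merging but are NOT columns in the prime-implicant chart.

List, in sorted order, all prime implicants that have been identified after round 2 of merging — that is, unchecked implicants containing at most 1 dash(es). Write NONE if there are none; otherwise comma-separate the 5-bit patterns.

NONE

Round 0: 00001✓ 00010✓ 00011✓ 00100✓ 00101✓ 01000✓ 01001✓ 01010✓ 01011✓ 01100✓ 01101✓ 01111✓ 10000✓ 10011✓ 10100✓ 11000✓ 11010✓ 11011✓ 11100✓ 11101✓ 11110✓
Round 1: -0011✓ -0100✓ -1000✓ -1010✓ -1011✓ -1100✓ -1101✓ 0-001✓ 0-010✓ 0-011✓ 0-100✓ 0-101✓ 00-01✓ 000-1✓ 0001-✓ 0010-✓ 01-00✓ 01-01✓ 01-11✓ 010-0✓ 010-1✓ 0100-✓ 0101-✓ 011-1✓ 0110-✓ 1-000✓ 1-011✓ 1-100✓ 10-00✓ 11-00✓ 11-10✓ 110-0✓ 1101-✓ 111-0✓ 1110-✓
Round 2: --011 --100 -1-00 -10-0 -101- -110- 0--01 0-0-1 0-01- 0-10- 01--1 01-0- 010-- 1--00 11--0
PIs = {--011, --100, -1-00, -10-0, -101-, -110-, 0--01, 0-0-1, 0-01-, 0-10-, 01--1, 01-0-, 010--, 1--00, 11--0}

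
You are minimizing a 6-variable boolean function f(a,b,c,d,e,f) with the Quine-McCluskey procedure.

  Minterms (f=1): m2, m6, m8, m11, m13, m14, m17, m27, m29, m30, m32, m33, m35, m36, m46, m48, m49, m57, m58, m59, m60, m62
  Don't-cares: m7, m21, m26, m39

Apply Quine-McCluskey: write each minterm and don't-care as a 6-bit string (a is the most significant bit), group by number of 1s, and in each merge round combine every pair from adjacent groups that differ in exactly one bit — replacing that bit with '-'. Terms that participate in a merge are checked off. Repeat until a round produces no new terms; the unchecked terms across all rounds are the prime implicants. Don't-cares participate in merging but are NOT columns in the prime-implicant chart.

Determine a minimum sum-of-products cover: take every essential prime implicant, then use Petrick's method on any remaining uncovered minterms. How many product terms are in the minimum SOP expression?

size-2^0 implicants → 000010(✓)  000110(✓)  000111(✓)  001000  001011(✓)  001101(✓)  001110(✓)  010001(✓)  010101(✓)  011010(✓)  011011(✓)  011101(✓)  011110(✓)  100000(✓)  100001(✓)  100011(✓)  100100(✓)  100111(✓)  101110(✓)  110000(✓)  110001(✓)  111001(✓)  111010(✓)  111011(✓)  111100(✓)  111110(✓)
size-2^1 implicants → -00111  -01110(✓)  -10001  -11010(✓)  -11011(✓)  -11110(✓)  0-1011  0-1101  0-1110(✓)  00-110  000-10  00011-  01-101  010-01  011-10(✓)  01101-(✓)  1-0000(✓)  1-0001(✓)  1-1110(✓)  100-00  100-11  1000-1  10000-(✓)  11-001  11000-(✓)  111-10(✓)  1110-1  11101-(✓)  1111-0
size-2^2 implicants → --1110  -11-10  -1101-  1-000-
Unchecked terms (primes): --1110, -00111, -10001, -11-10, -1101-, 0-1011, 0-1101, 00-110, 000-10, 00011-, 001000, 01-101, 010-01, 1-000-, 100-00, 100-11, 1000-1, 11-001, 1110-1, 1111-0
Minterm coverage:
  m2 ⊆ 000-10 [E]
  m6 ⊆ 00-110,000-10,00011-
  m8 ⊆ 001000 [E]
  m11 ⊆ 0-1011 [E]
  m13 ⊆ 0-1101 [E]
  m14 ⊆ --1110,00-110
  m17 ⊆ -10001,010-01
  m27 ⊆ -1101-,0-1011
  m29 ⊆ 0-1101,01-101
  m30 ⊆ --1110,-11-10
  m32 ⊆ 1-000-,100-00
  m33 ⊆ 1-000-,1000-1
  m35 ⊆ 100-11,1000-1
  m36 ⊆ 100-00 [E]
  m46 ⊆ --1110 [E]
  m48 ⊆ 1-000- [E]
  m49 ⊆ -10001,1-000-,11-001
  m57 ⊆ 11-001,1110-1
  m58 ⊆ -11-10,-1101-
  m59 ⊆ -1101-,1110-1
  m60 ⊆ 1111-0 [E]
  m62 ⊆ --1110,-11-10,1111-0
E = {--1110, 0-1011, 0-1101, 000-10, 001000, 1-000-, 100-00, 1111-0}
Petrick residual → -10001, -11-10, 100-11, 1110-1
Cover = cdef' + bc'd'e'f + bcef' + a'cd'ef + a'cde'f + a'b'c'ef' + a'b'cd'e'f' + ac'd'e' + ab'c'e'f' + ab'c'ef + abcd'f + abcdf'  |cover|=12

12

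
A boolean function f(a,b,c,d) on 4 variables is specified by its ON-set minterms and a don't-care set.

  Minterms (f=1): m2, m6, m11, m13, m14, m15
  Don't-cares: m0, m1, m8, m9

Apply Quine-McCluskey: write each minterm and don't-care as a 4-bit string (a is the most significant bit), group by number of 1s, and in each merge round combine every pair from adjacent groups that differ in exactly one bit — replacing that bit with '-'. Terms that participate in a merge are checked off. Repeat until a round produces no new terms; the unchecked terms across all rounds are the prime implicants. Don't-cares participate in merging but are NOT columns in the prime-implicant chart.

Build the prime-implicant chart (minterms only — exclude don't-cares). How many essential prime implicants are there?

Round 0: 0000✓ 0001✓ 0010✓ 0110✓ 1000✓ 1001✓ 1011✓ 1101✓ 1110✓ 1111✓
Round 1: -000✓ -001✓ -110 0-10 00-0 000-✓ 1-01✓ 1-11✓ 10-1✓ 100-✓ 11-1✓ 111-
Round 2: -00- 1--1
PIs = {-00-, -110, 0-10, 00-0, 1--1, 111-}
Coverage chart:
  m2: 0-10,00-0
  m6: -110,0-10
  m11: 1--1 ←essential
  m13: 1--1 ←essential
  m14: -110,111-
  m15: 1--1,111-
Essential: 1--1

1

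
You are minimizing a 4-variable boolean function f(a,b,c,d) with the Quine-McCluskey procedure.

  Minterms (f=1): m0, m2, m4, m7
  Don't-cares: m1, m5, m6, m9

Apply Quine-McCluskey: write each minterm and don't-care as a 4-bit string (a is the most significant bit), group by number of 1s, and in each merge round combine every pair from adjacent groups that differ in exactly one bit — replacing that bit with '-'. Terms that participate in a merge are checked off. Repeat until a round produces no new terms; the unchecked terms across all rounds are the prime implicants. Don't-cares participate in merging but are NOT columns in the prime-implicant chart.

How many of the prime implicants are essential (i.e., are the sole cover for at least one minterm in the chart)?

2

size-2^0 implicants → 0000(✓)  0001(✓)  0010(✓)  0100(✓)  0101(✓)  0110(✓)  0111(✓)  1001(✓)
size-2^1 implicants → -001  0-00(✓)  0-01(✓)  0-10(✓)  00-0(✓)  000-(✓)  01-0(✓)  01-1(✓)  010-(✓)  011-(✓)
size-2^2 implicants → 0--0  0-0-  01--
Unchecked terms (primes): -001, 0--0, 0-0-, 01--
Minterm coverage:
  m0 ⊆ 0--0,0-0-
  m2 ⊆ 0--0 [E]
  m4 ⊆ 0--0,0-0-,01--
  m7 ⊆ 01-- [E]
E = {0--0, 01--}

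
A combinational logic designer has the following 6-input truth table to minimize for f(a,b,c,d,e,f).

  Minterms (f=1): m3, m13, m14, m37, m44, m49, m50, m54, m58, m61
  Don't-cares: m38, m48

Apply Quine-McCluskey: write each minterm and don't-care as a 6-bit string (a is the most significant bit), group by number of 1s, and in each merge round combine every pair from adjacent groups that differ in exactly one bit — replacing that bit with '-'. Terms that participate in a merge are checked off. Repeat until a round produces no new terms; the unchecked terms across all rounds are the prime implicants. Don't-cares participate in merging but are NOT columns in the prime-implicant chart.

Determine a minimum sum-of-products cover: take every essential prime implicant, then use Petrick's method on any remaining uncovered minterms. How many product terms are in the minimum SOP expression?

Round 0: 000011 001101 001110 100101 100110✓ 101100 110000✓ 110001✓ 110010✓ 110110✓ 111010✓ 111101
Round 1: 1-0110 11-010 110-10 1100-0 11000-
PIs = {000011, 001101, 001110, 1-0110, 100101, 101100, 11-010, 110-10, 1100-0, 11000-, 111101}
Coverage chart:
  m3: 000011 ←essential
  m13: 001101 ←essential
  m14: 001110 ←essential
  m37: 100101 ←essential
  m44: 101100 ←essential
  m49: 11000- ←essential
  m50: 11-010,110-10,1100-0
  m54: 1-0110,110-10
  m58: 11-010 ←essential
  m61: 111101 ←essential
Essential: 000011, 001101, 001110, 100101, 101100, 11-010, 11000-, 111101
Petrick residual → 1-0110
Min cover (9 terms): a'b'c'd'ef + a'b'cde'f + a'b'cdef' + ac'def' + ab'c'de'f + ab'cde'f' + abd'ef' + abc'd'e' + abcde'f

9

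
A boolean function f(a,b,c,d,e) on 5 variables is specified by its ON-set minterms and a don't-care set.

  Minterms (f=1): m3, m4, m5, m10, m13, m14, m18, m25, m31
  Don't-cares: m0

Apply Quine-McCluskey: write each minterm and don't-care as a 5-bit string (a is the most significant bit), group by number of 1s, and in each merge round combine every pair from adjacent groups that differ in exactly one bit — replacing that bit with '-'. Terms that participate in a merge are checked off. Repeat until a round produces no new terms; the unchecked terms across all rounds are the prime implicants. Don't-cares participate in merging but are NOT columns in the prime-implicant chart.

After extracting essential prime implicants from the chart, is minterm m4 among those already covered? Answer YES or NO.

NO

Round 0: 00000✓ 00011 00100✓ 00101✓ 01010✓ 01101✓ 01110✓ 10010 11001 11111
Round 1: 0-101 00-00 0010- 01-10
PIs = {0-101, 00-00, 00011, 0010-, 01-10, 10010, 11001, 11111}
Coverage chart:
  m3: 00011 ←essential
  m4: 00-00,0010-
  m5: 0-101,0010-
  m10: 01-10 ←essential
  m13: 0-101 ←essential
  m14: 01-10 ←essential
  m18: 10010 ←essential
  m25: 11001 ←essential
  m31: 11111 ←essential
Essential: 0-101, 00011, 01-10, 10010, 11001, 11111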